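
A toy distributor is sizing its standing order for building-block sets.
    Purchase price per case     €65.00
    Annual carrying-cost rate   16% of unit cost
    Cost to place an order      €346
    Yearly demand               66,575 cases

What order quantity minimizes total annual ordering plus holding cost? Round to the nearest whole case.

Holding cost per case per year: H = 16% × €65 = €10.4000
Q* = √(2·D·S / H) = √(2·66,575·346 / 10.4) = √4,429,798.1 ≈ 2,104.71

2,105 cases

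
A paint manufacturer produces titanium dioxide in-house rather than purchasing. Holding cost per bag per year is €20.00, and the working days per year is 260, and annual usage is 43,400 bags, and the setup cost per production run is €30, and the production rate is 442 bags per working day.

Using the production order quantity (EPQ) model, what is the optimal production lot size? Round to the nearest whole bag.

Daily demand d = 43,400/260 = 166.923; p = 442; 1 − d/p = 0.62235
EPQ = √(2DS / (H(1 − d/p)))
    = √(2 × 43,400 × 30 / (20 × 0.62235)) ≈ 457.39

457 bags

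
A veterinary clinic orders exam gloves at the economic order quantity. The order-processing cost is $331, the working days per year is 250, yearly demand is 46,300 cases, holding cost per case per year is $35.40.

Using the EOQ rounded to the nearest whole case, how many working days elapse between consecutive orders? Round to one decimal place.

5.0 days

EOQ = √(2DS/H) = √(2 × 46,300 × 331 / 35.4)
    = √(865,836.16) ≈ 930.50 → Q = 931 cases
T = Q/D × 250 days = 931/46,300 × 250 = 5.027 days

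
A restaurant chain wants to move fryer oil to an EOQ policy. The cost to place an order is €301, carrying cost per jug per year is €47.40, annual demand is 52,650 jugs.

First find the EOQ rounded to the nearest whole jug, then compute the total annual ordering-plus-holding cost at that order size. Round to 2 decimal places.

€38,760.26

Q* = √(2·D·S / H) = √(2·52,650·301 / 47.4) = √668,677.2 ≈ 817.73 → Q = 818 jugs
Ordering: D/Q × S = 52,650/818 × €301 = €19,373.66
Holding:  Q/2 × H = 818/2 × €47.4 = €19,386.60
Total = €19,373.66 + €19,386.60 = €38,760.26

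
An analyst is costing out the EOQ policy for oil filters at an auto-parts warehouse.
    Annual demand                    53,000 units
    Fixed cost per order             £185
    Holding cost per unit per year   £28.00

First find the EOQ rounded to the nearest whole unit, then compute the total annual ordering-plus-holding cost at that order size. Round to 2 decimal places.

EOQ = √(2DS/H) = √(2 × 53,000 × 185 / 28)
    = √(700,357.14) ≈ 836.87 → Q = 837 units
Orders/yr = 53,000/837 = 63.321; ordering cost = 63.321 × £185 = £11,714.46
Average inventory = 837/2 = 418.5; holding cost = 418.5 × £28 = £11,718.00
Total = £11,714.46 + £11,718.00 = £23,432.46

£23,432.46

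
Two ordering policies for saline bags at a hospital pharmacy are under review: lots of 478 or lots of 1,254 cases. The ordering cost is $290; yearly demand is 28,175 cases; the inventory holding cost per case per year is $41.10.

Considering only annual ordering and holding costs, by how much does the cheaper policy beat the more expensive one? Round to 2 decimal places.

$5,368.93

Annual cost at Q: ordering D·S/Q plus holding Q·H/2.
TC(478) = (28,175/478)×290 + (478/2)×41.1 = $26,916.52
TC(1,254) = (28,175/1,254)×290 + (1,254/2)×41.1 = $32,285.45
|ΔTC| = |$26,916.52 − $32,285.45| = $5,368.93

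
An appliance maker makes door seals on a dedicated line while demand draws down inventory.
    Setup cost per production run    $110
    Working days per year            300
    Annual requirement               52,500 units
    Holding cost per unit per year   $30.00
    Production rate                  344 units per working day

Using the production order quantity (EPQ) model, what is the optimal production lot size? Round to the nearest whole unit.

885 units

d = 52,500/300 = 175.0000 units/day;  effective holding cost H(1 − d/p) = 30·(1 − 175.0000/344) = 14.73837
Q* = √(2DS / H_eff) = √(2·52,500·110 / 14.73837) ≈ 885.25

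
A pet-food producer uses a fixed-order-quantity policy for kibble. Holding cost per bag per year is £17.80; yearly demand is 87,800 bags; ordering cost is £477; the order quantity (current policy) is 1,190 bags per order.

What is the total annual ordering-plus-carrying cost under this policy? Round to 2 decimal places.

£45,784.78

Orders/yr = 87,800/1,190 = 73.782; ordering cost = 73.782 × £477 = £35,193.78
Average inventory = 1,190/2 = 595; holding cost = 595 × £17.8 = £10,591.00
Total = £35,193.78 + £10,591.00 = £45,784.78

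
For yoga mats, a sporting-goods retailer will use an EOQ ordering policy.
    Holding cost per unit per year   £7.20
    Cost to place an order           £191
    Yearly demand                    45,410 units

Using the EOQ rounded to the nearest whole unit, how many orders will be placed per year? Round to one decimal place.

29.3 orders per year

2DS/H = 2·45,410·191/7.2 = 2,409,252.78
EOQ = √2,409,252.78 ≈ 1,552.18 → Q = 1,552
Orders per year = D/Q = 45,410 / 1,552 = 29.259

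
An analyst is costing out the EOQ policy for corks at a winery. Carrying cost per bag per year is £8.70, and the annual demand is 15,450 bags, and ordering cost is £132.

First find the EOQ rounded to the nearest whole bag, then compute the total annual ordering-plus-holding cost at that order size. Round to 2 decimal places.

2DS/H = 2·15,450·132/8.7 = 468,827.59
EOQ = √468,827.59 ≈ 684.71 → Q = 685 bags
Ordering: D/Q × S = 15,450/685 × £132 = £2,977.23
Holding:  Q/2 × H = 685/2 × £8.7 = £2,979.75
Total = £2,977.23 + £2,979.75 = £5,956.98

£5,956.98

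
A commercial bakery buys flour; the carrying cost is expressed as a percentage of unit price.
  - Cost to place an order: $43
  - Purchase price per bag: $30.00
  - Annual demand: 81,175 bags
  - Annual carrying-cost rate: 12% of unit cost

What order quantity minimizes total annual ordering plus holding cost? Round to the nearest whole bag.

1,393 bags

Carrying cost H = $30 × 12% = $3.6000/bag/yr
2DS/H = 2·81,175·43/3.6 = 1,939,180.56
EOQ = √1,939,180.56 ≈ 1,392.54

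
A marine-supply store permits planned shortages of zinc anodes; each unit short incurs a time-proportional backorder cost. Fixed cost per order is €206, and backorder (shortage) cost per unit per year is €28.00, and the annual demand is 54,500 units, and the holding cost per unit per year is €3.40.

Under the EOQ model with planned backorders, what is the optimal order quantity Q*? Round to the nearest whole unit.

2,721 units

Q* = √(2DS/H) · √((H + b)/b)
   = √(2 × 54,500 × 206 / 3.4) · √((3.4 + 28) / 28)
   = 2,569.848 × 1.0590 ≈ 2,721.41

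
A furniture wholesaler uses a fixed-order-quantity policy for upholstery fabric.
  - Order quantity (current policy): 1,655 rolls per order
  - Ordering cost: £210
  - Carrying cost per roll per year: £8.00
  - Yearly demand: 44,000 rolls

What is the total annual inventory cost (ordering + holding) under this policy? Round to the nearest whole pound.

Ordering: D/Q × S = 44,000/1,655 × £210 = £5,583.08
Holding:  Q/2 × H = 1,655/2 × £8 = £6,620.00
Total = £5,583.08 + £6,620.00 = £12,203.08

£12,203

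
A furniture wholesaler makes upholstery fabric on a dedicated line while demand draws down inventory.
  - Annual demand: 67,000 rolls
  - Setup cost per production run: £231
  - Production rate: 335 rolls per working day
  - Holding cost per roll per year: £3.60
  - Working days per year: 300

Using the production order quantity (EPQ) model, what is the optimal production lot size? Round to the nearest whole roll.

5,079 rolls

d = 67,000/300 = 223.3333 rolls/day;  effective holding cost H(1 − d/p) = 3.6·(1 − 223.3333/335) = 1.20000
Q* = √(2DS / H_eff) = √(2·67,000·231 / 1.20000) ≈ 5,078.88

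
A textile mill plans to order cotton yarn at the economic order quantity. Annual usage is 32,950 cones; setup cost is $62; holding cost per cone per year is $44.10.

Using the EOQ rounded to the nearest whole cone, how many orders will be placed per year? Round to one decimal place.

Q* = √(2·D·S / H) = √(2·32,950·62 / 44.1) = √92,648.5 ≈ 304.38 → Q = 304
Orders per year = D/Q = 32,950 / 304 = 108.388

108.4 orders per year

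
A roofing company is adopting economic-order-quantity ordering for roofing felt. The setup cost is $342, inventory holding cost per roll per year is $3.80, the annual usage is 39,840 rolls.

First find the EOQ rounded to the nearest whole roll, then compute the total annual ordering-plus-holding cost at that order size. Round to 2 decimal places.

$10,176.06

2DS/H = 2·39,840·342/3.8 = 7,171,200.00
EOQ = √7,171,200.00 ≈ 2,677.91 → Q = 2,678 rolls
Ordering: D/Q × S = 39,840/2,678 × $342 = $5,087.86
Holding:  Q/2 × H = 2,678/2 × $3.8 = $5,088.20
Total = $5,087.86 + $5,088.20 = $10,176.06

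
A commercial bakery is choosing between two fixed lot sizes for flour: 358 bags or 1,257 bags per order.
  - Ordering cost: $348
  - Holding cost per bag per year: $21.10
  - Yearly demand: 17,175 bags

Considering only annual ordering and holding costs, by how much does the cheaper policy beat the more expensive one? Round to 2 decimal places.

For each Q, cost = (D/Q)·S + (Q/2)·H.
TC(358) = (17,175/358)×348 + (358/2)×21.1 = $20,472.15
TC(1,257) = (17,175/1,257)×348 + (1,257/2)×21.1 = $18,016.24
Lots of 1,257 are cheaper by $2,455.91.

$2,455.91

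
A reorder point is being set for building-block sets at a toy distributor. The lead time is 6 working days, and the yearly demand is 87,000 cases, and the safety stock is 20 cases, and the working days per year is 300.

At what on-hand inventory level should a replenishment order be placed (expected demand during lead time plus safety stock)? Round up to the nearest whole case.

Daily demand d = 87,000 / 300 = 290.000 cases/day
Demand during lead time = 290.000 × 6 = 1,740.00
Reorder point = 1,740.00 + 20 = 1,760.00 → round up

1,760 cases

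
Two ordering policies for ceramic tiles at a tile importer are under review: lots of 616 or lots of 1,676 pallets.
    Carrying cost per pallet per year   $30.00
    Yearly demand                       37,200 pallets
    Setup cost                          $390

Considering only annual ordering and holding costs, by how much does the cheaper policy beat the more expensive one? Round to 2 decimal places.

$1,004.38

Annual cost at Q: ordering D·S/Q plus holding Q·H/2.
TC(616) = (37,200/616)×390 + (616/2)×30 = $32,791.95
TC(1,676) = (37,200/1,676)×390 + (1,676/2)×30 = $33,796.32
Cheaper: Q = 616.  Difference = $1,004.38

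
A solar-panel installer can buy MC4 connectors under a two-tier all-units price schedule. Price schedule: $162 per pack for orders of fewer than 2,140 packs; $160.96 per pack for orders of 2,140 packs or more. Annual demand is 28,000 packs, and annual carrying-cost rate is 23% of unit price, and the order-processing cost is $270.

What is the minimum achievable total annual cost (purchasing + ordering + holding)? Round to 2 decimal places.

$4,550,024.97

H₁ = 23%×$162 = $37.2600;  H₂ = 23%×$160.96 = $37.0208
EOQ₁ = √(2×28,000×270/37.2600) = 637.02  (< 2,140, feasible at tier 1)
EOQ₂ = √(2×28,000×270/37.0208) = 639.08  (< 2,140 → use Q = 2,140 at tier-2 price)
TC(tier 1 (EOQ₁), Q≈637.0) = $4,559,735.44
TC(tier 2, Q≈2,140.0) = $4,550,024.97
Minimum at tier 2: $4,550,024.97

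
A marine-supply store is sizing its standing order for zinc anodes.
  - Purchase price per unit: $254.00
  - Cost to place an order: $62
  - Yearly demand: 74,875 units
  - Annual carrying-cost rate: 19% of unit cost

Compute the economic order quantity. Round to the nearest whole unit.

Holding cost per unit per year: H = 19% × $254 = $48.2600
EOQ = √(2DS/H) = √(2 × 74,875 × 62 / 48.26)
    = √(192,385.00) ≈ 438.62

439 units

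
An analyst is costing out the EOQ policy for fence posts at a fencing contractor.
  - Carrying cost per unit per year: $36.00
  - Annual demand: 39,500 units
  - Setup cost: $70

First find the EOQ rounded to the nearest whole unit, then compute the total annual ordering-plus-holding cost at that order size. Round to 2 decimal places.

$14,109.57

EOQ = √(2DS/H) = √(2 × 39,500 × 70 / 36)
    = √(153,611.11) ≈ 391.93 → Q = 392 units
Annual ordering cost = (D/Q)·S = (39,500/392) × 70 = $7,053.57
Annual holding cost  = (Q/2)·H = (392/2) × 36 = $7,056.00
Total = $7,053.57 + $7,056.00 = $14,109.57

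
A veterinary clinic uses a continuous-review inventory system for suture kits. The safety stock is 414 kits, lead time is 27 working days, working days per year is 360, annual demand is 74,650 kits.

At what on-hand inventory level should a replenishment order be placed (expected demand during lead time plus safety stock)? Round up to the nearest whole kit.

6,013 kits

Daily demand d = 74,650 / 360 = 207.361 kits/day
Demand during lead time = 207.361 × 27 = 5,598.75
Reorder point = 5,598.75 + 414 = 6,012.75 → round up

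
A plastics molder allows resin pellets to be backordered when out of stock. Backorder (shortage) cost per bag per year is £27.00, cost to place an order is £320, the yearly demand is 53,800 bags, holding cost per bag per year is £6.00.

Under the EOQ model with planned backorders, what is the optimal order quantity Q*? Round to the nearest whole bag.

Q* = √(2DS/H) · √((H + b)/b)
   = √(2 × 53,800 × 320 / 6) · √((6 + 27) / 27)
   = 2,395.551 × 1.1055 ≈ 2,648.38

2,648 bags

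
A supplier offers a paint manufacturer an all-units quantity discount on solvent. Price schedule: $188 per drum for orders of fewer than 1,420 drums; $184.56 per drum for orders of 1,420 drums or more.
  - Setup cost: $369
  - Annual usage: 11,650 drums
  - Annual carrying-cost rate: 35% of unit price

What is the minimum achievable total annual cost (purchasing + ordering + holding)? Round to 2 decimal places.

H₁ = 35%×$188 = $65.8000;  H₂ = 35%×$184.56 = $64.5960
EOQ₁ = √(2×11,650×369/65.8000) = 361.47  (< 1,420, feasible at tier 1)
EOQ₂ = √(2×11,650×369/64.5960) = 364.83  (< 1,420 → use Q = 1,420 at tier-2 price)
TC(tier 1 (EOQ₁), Q≈361.5) = $2,213,985.05
TC(tier 2, Q≈1,420.0) = $2,199,014.52
Minimum at tier 2: $2,199,014.52

$2,199,014.52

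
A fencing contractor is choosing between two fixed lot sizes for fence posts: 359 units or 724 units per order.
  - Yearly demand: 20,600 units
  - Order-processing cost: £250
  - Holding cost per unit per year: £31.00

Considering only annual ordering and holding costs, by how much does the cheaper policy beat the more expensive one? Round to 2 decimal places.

£1,574.64

Annual cost at Q: ordering D·S/Q plus holding Q·H/2.
TC(359) = (20,600/359)×250 + (359/2)×31 = £19,909.90
TC(724) = (20,600/724)×250 + (724/2)×31 = £18,335.26
Lots of 724 are cheaper by £1,574.64.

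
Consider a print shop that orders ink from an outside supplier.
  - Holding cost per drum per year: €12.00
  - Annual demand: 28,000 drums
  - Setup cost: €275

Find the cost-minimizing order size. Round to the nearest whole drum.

2DS/H = 2·28,000·275/12 = 1,283,333.33
EOQ = √1,283,333.33 ≈ 1,132.84

1,133 drums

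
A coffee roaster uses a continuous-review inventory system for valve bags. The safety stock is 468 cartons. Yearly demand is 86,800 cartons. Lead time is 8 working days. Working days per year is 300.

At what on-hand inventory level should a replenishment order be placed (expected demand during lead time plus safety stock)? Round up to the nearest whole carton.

2,783 cartons

Daily demand d = 86,800 / 300 = 289.333 cartons/day
Demand during lead time = 289.333 × 8 = 2,314.67
Reorder point = 2,314.67 + 468 = 2,782.67 → round up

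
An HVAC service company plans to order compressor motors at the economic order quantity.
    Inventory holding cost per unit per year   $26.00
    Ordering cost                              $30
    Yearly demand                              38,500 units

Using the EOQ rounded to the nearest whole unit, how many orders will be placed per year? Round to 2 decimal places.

129.19 orders per year

2DS/H = 2·38,500·30/26 = 88,846.15
EOQ = √88,846.15 ≈ 298.07 → Q = 298
N = D/Q = 38,500/298 ≈ 129.195 orders/yr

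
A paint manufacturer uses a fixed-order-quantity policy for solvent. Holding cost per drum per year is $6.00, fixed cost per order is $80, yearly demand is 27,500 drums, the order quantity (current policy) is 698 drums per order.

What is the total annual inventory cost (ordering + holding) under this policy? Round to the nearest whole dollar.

Ordering: D/Q × S = 27,500/698 × $80 = $3,151.86
Holding:  Q/2 × H = 698/2 × $6 = $2,094.00
Total = $3,151.86 + $2,094.00 = $5,245.86

$5,246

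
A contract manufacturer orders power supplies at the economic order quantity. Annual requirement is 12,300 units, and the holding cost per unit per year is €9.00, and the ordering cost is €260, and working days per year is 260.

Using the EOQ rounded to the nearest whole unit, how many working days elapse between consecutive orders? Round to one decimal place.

Q* = √(2·D·S / H) = √(2·12,300·260 / 9) = √710,666.7 ≈ 843.01 → Q = 843 units
T = Q/D × 260 days = 843/12,300 × 260 = 17.820 days

17.8 days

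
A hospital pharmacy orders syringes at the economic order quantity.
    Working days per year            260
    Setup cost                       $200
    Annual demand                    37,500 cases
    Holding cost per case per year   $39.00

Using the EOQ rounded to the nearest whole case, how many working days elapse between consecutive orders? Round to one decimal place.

4.3 days

Q* = √(2·D·S / H) = √(2·37,500·200 / 39) = √384,615.4 ≈ 620.17 → Q = 620 cases
T = Q/D × 260 days = 620/37,500 × 260 = 4.299 days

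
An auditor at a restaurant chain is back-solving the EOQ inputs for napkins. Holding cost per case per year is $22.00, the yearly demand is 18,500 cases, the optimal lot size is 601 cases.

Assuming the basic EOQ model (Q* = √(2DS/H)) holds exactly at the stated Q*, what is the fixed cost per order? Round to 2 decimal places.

EOQ relation: Q² = 2DS/H, so rearrange for the unknown.
S = Q²H / (2D) = 601² × 22 / (2 × 18,500) = 214.7682

$214.77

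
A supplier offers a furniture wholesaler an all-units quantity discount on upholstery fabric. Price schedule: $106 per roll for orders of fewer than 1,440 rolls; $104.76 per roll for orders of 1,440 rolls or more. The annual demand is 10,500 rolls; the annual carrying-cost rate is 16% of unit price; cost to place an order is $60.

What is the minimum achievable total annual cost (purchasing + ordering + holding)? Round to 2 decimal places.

H₁ = 16%×$106 = $16.9600;  H₂ = 16%×$104.76 = $16.7616
EOQ₁ = √(2×10,500×60/16.9600) = 272.57  (< 1,440, feasible at tier 1)
EOQ₂ = √(2×10,500×60/16.7616) = 274.17  (< 1,440 → use Q = 1,440 at tier-2 price)
TC(tier 1 (EOQ₁), Q≈272.6) = $1,117,622.73
TC(tier 2, Q≈1,440.0) = $1,112,485.85
Minimum at tier 2: $1,112,485.85

$1,112,485.85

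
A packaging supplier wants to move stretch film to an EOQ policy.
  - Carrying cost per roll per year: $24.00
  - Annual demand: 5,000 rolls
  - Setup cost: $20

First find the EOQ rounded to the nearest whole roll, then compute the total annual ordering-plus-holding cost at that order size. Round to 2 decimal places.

Optimal lot size Q* = (2 × 5,000 × $20 / $24)^½ ≈ 91.29 → Q = 91 rolls
Orders/yr = 5,000/91 = 54.945; ordering cost = 54.945 × $20 = $1,098.90
Average inventory = 91/2 = 45.5; holding cost = 45.5 × $24 = $1,092.00
Total = $1,098.90 + $1,092.00 = $2,190.90

$2,190.90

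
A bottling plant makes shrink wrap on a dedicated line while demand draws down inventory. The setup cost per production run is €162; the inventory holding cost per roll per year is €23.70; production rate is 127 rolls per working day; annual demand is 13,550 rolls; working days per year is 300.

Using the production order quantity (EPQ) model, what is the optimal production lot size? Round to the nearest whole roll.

d = 13,550/300 = 45.1667 rolls/day;  effective holding cost H(1 − d/p) = 23.7·(1 − 45.1667/127) = 15.27126
Q* = √(2DS / H_eff) = √(2·13,550·162 / 15.27126) ≈ 536.17

536 rolls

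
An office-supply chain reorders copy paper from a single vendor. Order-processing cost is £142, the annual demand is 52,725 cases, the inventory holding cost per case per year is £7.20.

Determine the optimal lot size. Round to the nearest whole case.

1,442 cases

2DS/H = 2·52,725·142/7.2 = 2,079,708.33
EOQ = √2,079,708.33 ≈ 1,442.12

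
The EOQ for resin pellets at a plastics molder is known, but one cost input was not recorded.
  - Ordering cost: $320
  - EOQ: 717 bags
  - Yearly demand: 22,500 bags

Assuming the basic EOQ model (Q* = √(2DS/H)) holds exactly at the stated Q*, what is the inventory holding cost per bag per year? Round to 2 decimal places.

Since Q* = (2DS/H)^½, squaring gives Q*²·H = 2DS.
H = 2DS / Q² = 2 × 22,500 × 320 / 717² = 28.0107

$28.01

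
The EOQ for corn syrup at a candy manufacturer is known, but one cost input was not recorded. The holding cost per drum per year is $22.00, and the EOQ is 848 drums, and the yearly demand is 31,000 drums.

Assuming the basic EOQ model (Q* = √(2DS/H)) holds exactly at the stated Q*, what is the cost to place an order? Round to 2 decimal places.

$255.17

Since Q* = (2DS/H)^½, squaring gives Q*²·H = 2DS.
S = Q²H / (2D) = 848² × 22 / (2 × 31,000) = 255.1659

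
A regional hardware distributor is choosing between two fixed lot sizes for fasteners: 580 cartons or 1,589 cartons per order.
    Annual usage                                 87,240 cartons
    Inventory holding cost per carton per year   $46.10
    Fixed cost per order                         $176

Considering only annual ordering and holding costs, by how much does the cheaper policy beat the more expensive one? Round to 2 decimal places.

$6,447.45

TC(Q) = (D/Q)S + (Q/2)H
TC(580) = (87,240/580)×176 + (580/2)×46.1 = $39,841.83
TC(1,589) = (87,240/1,589)×176 + (1,589/2)×46.1 = $46,289.28
|ΔTC| = |$39,841.83 − $46,289.28| = $6,447.45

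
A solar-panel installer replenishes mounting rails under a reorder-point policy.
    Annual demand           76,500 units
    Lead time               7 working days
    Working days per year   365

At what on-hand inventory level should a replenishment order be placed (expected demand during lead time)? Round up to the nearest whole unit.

1,468 units

Daily demand d = 76,500 / 365 = 209.589 units/day
Demand during lead time = 209.589 × 7 = 1,467.12
Reorder point = 1,467.12 → round up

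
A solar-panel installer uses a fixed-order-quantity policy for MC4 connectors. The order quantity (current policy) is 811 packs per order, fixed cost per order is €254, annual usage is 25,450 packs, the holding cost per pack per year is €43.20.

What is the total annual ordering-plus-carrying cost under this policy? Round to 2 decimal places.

€25,488.38

Ordering: D/Q × S = 25,450/811 × €254 = €7,970.78
Holding:  Q/2 × H = 811/2 × €43.2 = €17,517.60
Total = €7,970.78 + €17,517.60 = €25,488.38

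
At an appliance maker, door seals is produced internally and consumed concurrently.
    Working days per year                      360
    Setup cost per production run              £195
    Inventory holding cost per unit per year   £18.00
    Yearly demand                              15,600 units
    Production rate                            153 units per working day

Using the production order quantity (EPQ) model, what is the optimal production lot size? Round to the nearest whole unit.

d = 15,600/360 = 43.3333 units/day;  effective holding cost H(1 − d/p) = 18·(1 − 43.3333/153) = 12.90196
Q* = √(2DS / H_eff) = √(2·15,600·195 / 12.90196) ≈ 686.70

687 units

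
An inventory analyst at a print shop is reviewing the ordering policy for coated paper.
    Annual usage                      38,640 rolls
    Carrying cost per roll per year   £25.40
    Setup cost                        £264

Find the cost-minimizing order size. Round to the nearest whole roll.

896 rolls

EOQ = √(2DS/H) = √(2 × 38,640 × 264 / 25.4)
    = √(803,225.20) ≈ 896.23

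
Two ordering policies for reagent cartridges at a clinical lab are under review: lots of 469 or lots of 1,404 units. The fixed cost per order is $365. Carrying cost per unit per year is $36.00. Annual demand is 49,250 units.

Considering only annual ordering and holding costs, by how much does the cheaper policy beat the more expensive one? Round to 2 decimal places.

TC(Q) = (D/Q)S + (Q/2)H
TC(469) = (49,250/469)×365 + (469/2)×36 = $46,770.89
TC(1,404) = (49,250/1,404)×365 + (1,404/2)×36 = $38,075.60
|ΔTC| = |$46,770.89 − $38,075.60| = $8,695.29

$8,695.29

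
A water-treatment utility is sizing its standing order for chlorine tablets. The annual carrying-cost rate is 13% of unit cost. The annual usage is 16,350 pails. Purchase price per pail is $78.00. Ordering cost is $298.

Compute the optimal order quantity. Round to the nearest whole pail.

980 pails

Carrying cost H = $78 × 13% = $10.1400/pail/yr
2DS/H = 2·16,350·298/10.14 = 961,005.92
EOQ = √961,005.92 ≈ 980.31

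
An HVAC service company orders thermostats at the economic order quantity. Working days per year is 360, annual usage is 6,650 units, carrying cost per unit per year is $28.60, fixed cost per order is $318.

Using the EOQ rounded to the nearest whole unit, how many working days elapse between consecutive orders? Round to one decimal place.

20.8 days

Q* = √(2·D·S / H) = √(2·6,650·318 / 28.6) = √147,881.1 ≈ 384.55 → Q = 385 units
T = Q/D × 360 days = 385/6,650 × 360 = 20.842 days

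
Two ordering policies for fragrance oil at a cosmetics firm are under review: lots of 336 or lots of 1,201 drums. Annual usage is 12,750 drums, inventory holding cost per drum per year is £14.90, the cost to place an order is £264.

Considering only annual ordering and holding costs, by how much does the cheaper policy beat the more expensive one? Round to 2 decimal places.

For each Q, cost = (D/Q)·S + (Q/2)·H.
TC(336) = (12,750/336)×264 + (336/2)×14.9 = £12,521.06
TC(1,201) = (12,750/1,201)×264 + (1,201/2)×14.9 = £11,750.11
Cheaper: Q = 1,201.  Difference = £770.94

£770.94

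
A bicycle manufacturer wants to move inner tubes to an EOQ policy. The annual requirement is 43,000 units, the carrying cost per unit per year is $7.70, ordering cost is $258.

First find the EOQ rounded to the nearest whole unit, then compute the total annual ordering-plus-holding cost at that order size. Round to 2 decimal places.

Q* = √(2·D·S / H) = √(2·43,000·258 / 7.7) = √2,881,558.4 ≈ 1,697.52 → Q = 1,698 units
Annual ordering cost = (D/Q)·S = (43,000/1,698) × 258 = $6,533.57
Annual holding cost  = (Q/2)·H = (1,698/2) × 7.7 = $6,537.30
Total = $6,533.57 + $6,537.30 = $13,070.87

$13,070.87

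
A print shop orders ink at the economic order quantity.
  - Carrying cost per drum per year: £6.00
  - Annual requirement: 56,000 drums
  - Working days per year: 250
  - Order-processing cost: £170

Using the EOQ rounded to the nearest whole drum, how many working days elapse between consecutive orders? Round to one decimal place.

8.0 days

Optimal lot size Q* = (2 × 56,000 × £170 / £6)^½ ≈ 1,781.39 → Q = 1,781 drums
Cycle time = (working days × Q)/D = (250 × 1,781) / 56,000 = 7.951 days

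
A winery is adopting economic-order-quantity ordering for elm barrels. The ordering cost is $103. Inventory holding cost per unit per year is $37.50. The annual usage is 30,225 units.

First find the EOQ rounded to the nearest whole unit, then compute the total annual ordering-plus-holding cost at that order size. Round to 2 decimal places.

$15,280.33

2DS/H = 2·30,225·103/37.5 = 166,036.00
EOQ = √166,036.00 ≈ 407.48 → Q = 407 units
Ordering: D/Q × S = 30,225/407 × $103 = $7,649.08
Holding:  Q/2 × H = 407/2 × $37.5 = $7,631.25
Total = $7,649.08 + $7,631.25 = $15,280.33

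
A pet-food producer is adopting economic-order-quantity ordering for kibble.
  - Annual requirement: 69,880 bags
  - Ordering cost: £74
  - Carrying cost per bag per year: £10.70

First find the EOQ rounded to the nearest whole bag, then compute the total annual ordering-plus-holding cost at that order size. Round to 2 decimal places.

£10,519.60

EOQ = √(2DS/H) = √(2 × 69,880 × 74 / 10.7)
    = √(966,564.49) ≈ 983.14 → Q = 983 bags
Ordering: D/Q × S = 69,880/983 × £74 = £5,260.55
Holding:  Q/2 × H = 983/2 × £10.7 = £5,259.05
Total = £5,260.55 + £5,259.05 = £10,519.60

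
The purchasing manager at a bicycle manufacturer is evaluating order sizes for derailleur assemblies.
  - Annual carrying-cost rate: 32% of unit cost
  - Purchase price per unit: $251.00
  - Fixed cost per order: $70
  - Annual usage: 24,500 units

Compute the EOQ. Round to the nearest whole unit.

Holding cost per unit per year: H = 32% × $251 = $80.3200
EOQ = √(2DS/H) = √(2 × 24,500 × 70 / 80.32)
    = √(42,704.18) ≈ 206.65

207 units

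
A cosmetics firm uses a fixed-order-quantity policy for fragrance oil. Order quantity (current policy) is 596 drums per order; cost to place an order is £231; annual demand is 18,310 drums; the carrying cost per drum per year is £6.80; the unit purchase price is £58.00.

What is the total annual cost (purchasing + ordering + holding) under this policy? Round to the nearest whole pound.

£1,071,103

Annual ordering cost = (D/Q)·S = (18,310/596) × 231 = £7,096.66
Annual holding cost  = (Q/2)·H = (596/2) × 6.8 = £2,026.40
Purchase cost = D·C = 18,310 × 58 = £1,061,980.00
Total = £7,096.66 + £2,026.40 + £1,061,980.00 = £1,071,103.06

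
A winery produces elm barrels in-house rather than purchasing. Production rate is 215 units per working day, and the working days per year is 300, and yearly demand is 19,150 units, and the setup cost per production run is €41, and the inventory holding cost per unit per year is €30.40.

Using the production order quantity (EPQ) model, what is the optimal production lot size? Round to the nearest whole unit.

d = 19,150/300 = 63.8333 units/day;  effective holding cost H(1 − d/p) = 30.4·(1 − 63.8333/215) = 21.37426
Q* = √(2DS / H_eff) = √(2·19,150·41 / 21.37426) ≈ 271.05

271 units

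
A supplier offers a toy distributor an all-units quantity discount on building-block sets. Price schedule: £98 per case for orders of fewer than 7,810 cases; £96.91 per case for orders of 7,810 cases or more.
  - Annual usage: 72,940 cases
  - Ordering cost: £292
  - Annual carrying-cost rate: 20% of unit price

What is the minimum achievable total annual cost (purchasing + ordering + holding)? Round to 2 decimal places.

H₁ = 20%×£98 = £19.6000;  H₂ = 20%×£96.91 = £19.3820
EOQ₁ = √(2×72,940×292/19.6000) = 1,474.22  (< 7,810, feasible at tier 1)
EOQ₂ = √(2×72,940×292/19.3820) = 1,482.48  (< 7,810 → use Q = 7,810 at tier-2 price)
TC(tier 1 (EOQ₁), Q≈1,474.2) = £7,177,014.64
TC(tier 2, Q≈7,810.0) = £7,147,029.19
Minimum at tier 2: £7,147,029.19

£7,147,029.19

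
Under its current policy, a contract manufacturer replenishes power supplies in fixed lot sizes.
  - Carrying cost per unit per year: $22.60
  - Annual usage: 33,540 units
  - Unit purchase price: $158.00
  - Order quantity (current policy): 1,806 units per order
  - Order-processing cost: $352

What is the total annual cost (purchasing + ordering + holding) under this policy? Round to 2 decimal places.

$5,326,264.94

Orders/yr = 33,540/1,806 = 18.571; ordering cost = 18.571 × $352 = $6,537.14
Average inventory = 1,806/2 = 903; holding cost = 903 × $22.6 = $20,407.80
Purchase cost = D·C = 33,540 × 158 = $5,299,320.00
Total = $6,537.14 + $20,407.80 + $5,299,320.00 = $5,326,264.94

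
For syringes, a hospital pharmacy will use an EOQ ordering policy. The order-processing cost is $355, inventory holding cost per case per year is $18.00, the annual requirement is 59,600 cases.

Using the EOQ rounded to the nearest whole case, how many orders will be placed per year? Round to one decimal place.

EOQ = √(2DS/H) = √(2 × 59,600 × 355 / 18)
    = √(2,350,888.89) ≈ 1,533.26 → Q = 1,533
N = D/Q = 59,600/1,533 ≈ 38.878 orders/yr

38.9 orders per year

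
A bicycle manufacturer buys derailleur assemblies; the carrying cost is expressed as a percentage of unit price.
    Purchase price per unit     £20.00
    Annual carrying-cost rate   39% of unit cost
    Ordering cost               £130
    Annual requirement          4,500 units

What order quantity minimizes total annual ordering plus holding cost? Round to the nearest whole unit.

387 units

Carrying cost H = £20 × 39% = £7.8000/unit/yr
Q* = √(2·D·S / H) = √(2·4,500·130 / 7.8) = √150,000.0 ≈ 387.30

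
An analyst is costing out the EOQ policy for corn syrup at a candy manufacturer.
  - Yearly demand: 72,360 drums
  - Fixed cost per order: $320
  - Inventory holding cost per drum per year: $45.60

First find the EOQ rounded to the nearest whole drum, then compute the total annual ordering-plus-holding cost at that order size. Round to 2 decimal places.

$45,953.83

EOQ = √(2DS/H) = √(2 × 72,360 × 320 / 45.6)
    = √(1,015,578.95) ≈ 1,007.76 → Q = 1,008 drums
Orders/yr = 72,360/1,008 = 71.786; ordering cost = 71.786 × $320 = $22,971.43
Average inventory = 1,008/2 = 504; holding cost = 504 × $45.6 = $22,982.40
Total = $22,971.43 + $22,982.40 = $45,953.83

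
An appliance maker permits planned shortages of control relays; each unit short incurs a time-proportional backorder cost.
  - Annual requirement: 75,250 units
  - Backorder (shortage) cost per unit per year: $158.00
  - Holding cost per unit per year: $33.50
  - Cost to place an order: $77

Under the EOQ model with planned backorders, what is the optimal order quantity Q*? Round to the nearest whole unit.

648 units

Basic EOQ = √(2·75,250·77/33.5) = 588.154
Backorder adjustment √((H+b)/b) = √((33.5+158)/158) = 1.1009
Q* = 588.154 × 1.1009 ≈ 647.51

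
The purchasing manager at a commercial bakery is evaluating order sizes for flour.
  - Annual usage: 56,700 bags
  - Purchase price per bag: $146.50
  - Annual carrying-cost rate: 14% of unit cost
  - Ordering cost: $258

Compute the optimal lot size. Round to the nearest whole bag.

Holding cost per bag per year: H = 14% × $146.5 = $20.5100
Optimal lot size Q* = (2 × 56,700 × $258 / $20.51)^½ ≈ 1,194.36

1,194 bags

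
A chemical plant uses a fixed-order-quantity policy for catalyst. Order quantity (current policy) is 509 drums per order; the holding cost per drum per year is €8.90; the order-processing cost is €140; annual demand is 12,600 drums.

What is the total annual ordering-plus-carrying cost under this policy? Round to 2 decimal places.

Annual ordering cost = (D/Q)·S = (12,600/509) × 140 = €3,465.62
Annual holding cost  = (Q/2)·H = (509/2) × 8.9 = €2,265.05
Total = €3,465.62 + €2,265.05 = €5,730.67

€5,730.67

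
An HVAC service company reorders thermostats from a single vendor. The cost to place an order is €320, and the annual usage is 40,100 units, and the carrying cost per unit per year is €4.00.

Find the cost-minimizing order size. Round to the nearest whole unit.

2DS/H = 2·40,100·320/4 = 6,416,000.00
EOQ = √6,416,000.00 ≈ 2,532.98

2,533 units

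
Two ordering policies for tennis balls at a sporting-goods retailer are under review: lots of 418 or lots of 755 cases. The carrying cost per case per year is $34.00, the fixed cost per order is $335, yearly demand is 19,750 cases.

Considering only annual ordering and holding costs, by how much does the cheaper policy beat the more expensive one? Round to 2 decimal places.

Annual cost at Q: ordering D·S/Q plus holding Q·H/2.
TC(418) = (19,750/418)×335 + (418/2)×34 = $22,934.35
TC(755) = (19,750/755)×335 + (755/2)×34 = $21,598.25
Lots of 755 are cheaper by $1,336.10.

$1,336.10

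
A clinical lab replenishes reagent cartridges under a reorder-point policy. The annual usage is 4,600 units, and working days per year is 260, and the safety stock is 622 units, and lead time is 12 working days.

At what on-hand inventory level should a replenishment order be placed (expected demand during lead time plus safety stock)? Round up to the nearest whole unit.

Daily demand d = 4,600 / 260 = 17.692 units/day
Demand during lead time = 17.692 × 12 = 212.31
Reorder point = 212.31 + 622 = 834.31 → round up

835 units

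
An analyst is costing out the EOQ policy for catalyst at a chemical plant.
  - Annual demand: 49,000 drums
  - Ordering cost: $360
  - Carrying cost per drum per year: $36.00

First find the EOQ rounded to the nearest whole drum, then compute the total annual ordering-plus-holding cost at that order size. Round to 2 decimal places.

$35,638.18

Q* = √(2·D·S / H) = √(2·49,000·360 / 36) = √980,000.0 ≈ 989.95 → Q = 990 drums
Ordering: D/Q × S = 49,000/990 × $360 = $17,818.18
Holding:  Q/2 × H = 990/2 × $36 = $17,820.00
Total = $17,818.18 + $17,820.00 = $35,638.18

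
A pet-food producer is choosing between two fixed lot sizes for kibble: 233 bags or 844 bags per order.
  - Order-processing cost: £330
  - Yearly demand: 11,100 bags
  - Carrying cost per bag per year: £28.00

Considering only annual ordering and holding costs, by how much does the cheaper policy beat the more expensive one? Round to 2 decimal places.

TC(Q) = (D/Q)S + (Q/2)H
TC(233) = (11,100/233)×330 + (233/2)×28 = £18,983.03
TC(844) = (11,100/844)×330 + (844/2)×28 = £16,156.05
Cheaper: Q = 844.  Difference = £2,826.98

£2,826.98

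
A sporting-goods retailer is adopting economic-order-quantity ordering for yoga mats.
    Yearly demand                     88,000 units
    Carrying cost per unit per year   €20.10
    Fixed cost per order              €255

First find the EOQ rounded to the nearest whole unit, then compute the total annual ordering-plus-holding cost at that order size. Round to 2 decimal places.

€30,034.78

2DS/H = 2·88,000·255/20.1 = 2,232,835.82
EOQ = √2,232,835.82 ≈ 1,494.27 → Q = 1,494 units
Orders/yr = 88,000/1,494 = 58.902; ordering cost = 58.902 × €255 = €15,020.08
Average inventory = 1,494/2 = 747; holding cost = 747 × €20.1 = €15,014.70
Total = €15,020.08 + €15,014.70 = €30,034.78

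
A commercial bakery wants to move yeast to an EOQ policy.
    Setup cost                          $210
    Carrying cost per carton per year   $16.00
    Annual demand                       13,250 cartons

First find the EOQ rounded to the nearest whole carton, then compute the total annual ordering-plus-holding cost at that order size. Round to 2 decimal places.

Optimal lot size Q* = (2 × 13,250 × $210 / $16)^½ ≈ 589.76 → Q = 590 cartons
Orders/yr = 13,250/590 = 22.458; ordering cost = 22.458 × $210 = $4,716.10
Average inventory = 590/2 = 295; holding cost = 295 × $16 = $4,720.00
Total = $4,716.10 + $4,720.00 = $9,436.10

$9,436.10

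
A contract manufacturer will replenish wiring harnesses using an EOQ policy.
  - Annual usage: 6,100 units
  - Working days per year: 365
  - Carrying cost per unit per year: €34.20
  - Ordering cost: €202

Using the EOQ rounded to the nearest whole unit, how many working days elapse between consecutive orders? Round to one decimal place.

EOQ = √(2DS/H) = √(2 × 6,100 × 202 / 34.2)
    = √(72,058.48) ≈ 268.44 → Q = 268 units
Cycle time = (working days × Q)/D = (365 × 268) / 6,100 = 16.036 days

16.0 days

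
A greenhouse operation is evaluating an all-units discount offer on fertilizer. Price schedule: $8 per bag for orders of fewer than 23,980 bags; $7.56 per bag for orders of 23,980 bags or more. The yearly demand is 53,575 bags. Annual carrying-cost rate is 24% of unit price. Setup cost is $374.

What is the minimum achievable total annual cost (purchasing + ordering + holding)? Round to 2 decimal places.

H₁ = 24%×$8 = $1.9200;  H₂ = 24%×$7.56 = $1.8144
EOQ₁ = √(2×53,575×374/1.9200) = 4,568.58  (< 23,980, feasible at tier 1)
EOQ₂ = √(2×53,575×374/1.8144) = 4,699.65  (< 23,980 → use Q = 23,980 at tier-2 price)
TC(tier 1 (EOQ₁), Q≈4,568.6) = $437,371.67
TC(tier 2, Q≈23,980.0) = $427,617.23
Minimum at tier 2: $427,617.23

$427,617.23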